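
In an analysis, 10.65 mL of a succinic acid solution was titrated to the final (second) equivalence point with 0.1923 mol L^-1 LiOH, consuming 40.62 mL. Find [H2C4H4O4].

0.367 M

n(LiOH) = 0.1923 x 0.04062 = 0.007811 mol.
At the final (second) equivalence point, 2 mol OH^- react per mol H2C4H4O4, so n(H2C4H4O4) = 0.007811 / 2 = 0.003906 mol.
[H2C4H4O4] = 0.003906 / 0.01065 L = 0.367 M.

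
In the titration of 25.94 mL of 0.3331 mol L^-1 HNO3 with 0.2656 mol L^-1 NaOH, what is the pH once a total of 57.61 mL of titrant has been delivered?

12.90

n(acid) = 0.3331 x 0.02594 = 0.008641 mol; n(NaOH) added = 0.2656 x 0.05761 = 0.01530 mol.
Base is in excess by 0.01530 - 0.008641 = 0.006661 mol in a total volume of 0.08355 L.
[OH^-] = 0.006661/0.08355 = 0.07972 M, so pOH = 1.10 and pH = 14.00 - 1.10 = 12.90.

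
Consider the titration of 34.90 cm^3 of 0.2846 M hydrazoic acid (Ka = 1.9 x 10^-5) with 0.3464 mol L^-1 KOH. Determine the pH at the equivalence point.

n(HN3) = 0.2846 x 0.03490 = 0.009933 mol; V(KOH) at equivalence = 0.009933/0.3464 = 0.02867 L.
At equivalence all the acid is converted to N3-; total volume = 0.03490 + 0.02867 = 0.06357 L, so [N3-] = 0.009933/0.06357 = 0.1562 M.
Kb = Kw/Ka = 1.0e-14 / 1.9 x 10^-5 = 5.26e-10.
[OH^-] = sqrt(Kb x [N3-]) = sqrt(5.26e-10 x 0.1562) = 9.07e-6 M.
pOH = 5.04, so pH = 14.00 - 5.04 = 8.96.

8.96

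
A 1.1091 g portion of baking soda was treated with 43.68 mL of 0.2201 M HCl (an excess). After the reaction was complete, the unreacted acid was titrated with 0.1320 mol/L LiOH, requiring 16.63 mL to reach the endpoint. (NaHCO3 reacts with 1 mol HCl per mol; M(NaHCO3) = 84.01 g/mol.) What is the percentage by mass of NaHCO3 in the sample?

Total n(HCl) added = 0.2201 x 0.04368 = 0.009614 mol.
n(LiOH) used = 0.1320 x 0.01663 = 0.002195 mol, which equals the excess n(HCl).
So n(HCl) consumed by the sample = 0.009614 - 0.002195 = 0.007419 mol.
n(NaHCO3) = 0.007419 / 1 = 0.007419 mol.
mass NaHCO3 = 0.007419 x 84.01 = 0.6233 g, so %NaHCO3 = 0.6233/1.1091 x 100 = 56.2%.

56.2%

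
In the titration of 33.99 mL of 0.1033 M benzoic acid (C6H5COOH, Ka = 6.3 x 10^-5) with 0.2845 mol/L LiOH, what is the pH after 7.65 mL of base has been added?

Initial n(C6H5COOH) = 0.1033 x 0.03399 = 0.003511 mol.
n(LiOH) added = 0.2845 x 0.007650 = 0.002176 mol, converting that many moles of C6H5COOH to C6H5COO-.
Remaining n(C6H5COOH) = 0.001335 mol; n(C6H5COO-) = 0.002176 mol.
By Henderson-Hasselbalch, pH = pKa + log([A^-]/[HA]) = 4.20 + log(0.002176/0.001335) = 4.20 + (+0.21) = 4.41.

4.41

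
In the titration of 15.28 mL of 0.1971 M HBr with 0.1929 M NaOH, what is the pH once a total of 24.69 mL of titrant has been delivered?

n(acid) = 0.1971 x 0.01528 = 0.003012 mol; n(NaOH) added = 0.1929 x 0.02469 = 0.004763 mol.
Base is in excess by 0.004763 - 0.003012 = 0.001751 mol in a total volume of 0.03997 L.
[OH^-] = 0.001751/0.03997 = 0.04381 M, so pOH = 1.36 and pH = 14.00 - 1.36 = 12.64.

12.64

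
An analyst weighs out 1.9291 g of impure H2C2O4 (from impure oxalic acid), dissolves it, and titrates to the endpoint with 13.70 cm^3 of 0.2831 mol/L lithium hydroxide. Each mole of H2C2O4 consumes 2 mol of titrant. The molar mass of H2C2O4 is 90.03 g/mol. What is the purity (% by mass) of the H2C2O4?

n(LiOH) = 0.2831 x 0.01370 = 0.003878 mol.
n(H2C2O4) = 0.003878 / 2 = 0.001939 mol.
mass of H2C2O4 = 0.001939 x 90.03 = 0.1746 g.
% purity = 0.1746 / 1.9291 x 100 = 9.05%.

9.05%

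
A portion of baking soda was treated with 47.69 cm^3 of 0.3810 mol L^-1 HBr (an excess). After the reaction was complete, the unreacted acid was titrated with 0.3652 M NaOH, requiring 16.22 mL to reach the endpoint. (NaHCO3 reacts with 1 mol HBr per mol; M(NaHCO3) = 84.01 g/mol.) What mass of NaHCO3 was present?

Total n(HBr) added = 0.3810 x 0.04769 = 0.01817 mol.
n(NaOH) used = 0.3652 x 0.01622 = 0.005924 mol, which equals the excess n(HBr).
So n(HBr) consumed by the sample = 0.01817 - 0.005924 = 0.01225 mol.
n(NaHCO3) = 0.01225 / 1 = 0.01225 mol.
mass = 0.01225 mol x 84.01 g/mol = 1.03 g.

1.03 g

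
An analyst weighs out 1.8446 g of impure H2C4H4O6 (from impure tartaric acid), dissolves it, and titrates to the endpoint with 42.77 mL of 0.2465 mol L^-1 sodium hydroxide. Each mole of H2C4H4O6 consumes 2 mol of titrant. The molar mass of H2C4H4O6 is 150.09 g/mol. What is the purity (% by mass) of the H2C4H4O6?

n(NaOH) = 0.2465 x 0.04277 = 0.01054 mol.
n(H2C4H4O6) = 0.01054 / 2 = 0.005271 mol.
mass of H2C4H4O6 = 0.005271 x 150.09 = 0.7912 g.
% purity = 0.7912 / 1.8446 x 100 = 42.9%.

42.9%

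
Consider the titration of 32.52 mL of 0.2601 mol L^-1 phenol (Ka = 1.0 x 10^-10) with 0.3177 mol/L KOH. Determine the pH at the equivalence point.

11.58

n(C6H5OH) = 0.2601 x 0.03252 = 0.008458 mol; V(KOH) at equivalence = 0.008458/0.3177 = 0.02662 L.
At equivalence all the acid is converted to C6H5O-; total volume = 0.03252 + 0.02662 = 0.05914 L, so [C6H5O-] = 0.008458/0.05914 = 0.1430 M.
Kb = Kw/Ka = 1.0e-14 / 1.0 x 10^-10 = 0.000100.
[OH^-] = sqrt(Kb x [C6H5O-]) = sqrt(0.000100 x 0.1430) = 0.00378 M.
pOH = 2.42, so pH = 14.00 - 2.42 = 11.58.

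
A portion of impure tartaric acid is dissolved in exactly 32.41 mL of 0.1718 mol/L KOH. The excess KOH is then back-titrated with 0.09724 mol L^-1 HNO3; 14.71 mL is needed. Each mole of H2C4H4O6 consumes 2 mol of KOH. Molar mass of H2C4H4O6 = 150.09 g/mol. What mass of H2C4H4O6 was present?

0.311 g

Total n(KOH) added = 0.1718 x 0.03241 = 0.005568 mol.
n(HNO3) used = 0.09724 x 0.01471 = 0.001430 mol, which equals the excess n(KOH).
So n(KOH) consumed by the sample = 0.005568 - 0.001430 = 0.004138 mol.
n(H2C4H4O6) = 0.004138 / 2 = 0.002069 mol.
mass = 0.002069 mol x 150.09 g/mol = 0.311 g.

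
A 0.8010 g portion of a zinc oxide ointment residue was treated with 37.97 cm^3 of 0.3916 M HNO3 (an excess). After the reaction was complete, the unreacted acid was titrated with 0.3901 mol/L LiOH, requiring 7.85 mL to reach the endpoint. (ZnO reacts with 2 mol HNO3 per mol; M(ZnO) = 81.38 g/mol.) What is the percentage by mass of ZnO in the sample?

Total n(HNO3) added = 0.3916 x 0.03797 = 0.01487 mol.
n(LiOH) used = 0.3901 x 0.007850 = 0.003062 mol, which equals the excess n(HNO3).
So n(HNO3) consumed by the sample = 0.01487 - 0.003062 = 0.01181 mol.
n(ZnO) = 0.01181 / 2 = 0.005903 mol.
mass ZnO = 0.005903 x 81.38 = 0.4804 g, so %ZnO = 0.4804/0.8010 x 100 = 60.0%.

60.0%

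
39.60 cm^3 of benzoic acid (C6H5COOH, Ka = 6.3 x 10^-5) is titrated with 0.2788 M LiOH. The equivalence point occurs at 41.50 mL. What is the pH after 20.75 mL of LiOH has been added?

20.75 mL is exactly half the equivalence volume (41.50/2), i.e. the half-equivalence point.
There, n(HA) = n(A^-), so pH = pKa = -log(6.3 x 10^-5) = 4.20.

4.20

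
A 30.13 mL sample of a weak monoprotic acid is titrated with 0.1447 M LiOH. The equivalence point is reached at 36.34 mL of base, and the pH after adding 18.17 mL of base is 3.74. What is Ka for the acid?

18.17 mL is half of the equivalence volume, so this is the half-equivalence point where [HA] = [A^-].
At half-equivalence pH = pKa, so pKa = 3.74.
Ka = 10^(-3.74) = 1.8 x 10^-4.

1.8 x 10^-4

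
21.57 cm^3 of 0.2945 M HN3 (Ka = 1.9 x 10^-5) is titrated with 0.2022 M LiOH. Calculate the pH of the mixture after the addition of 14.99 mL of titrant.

Initial n(HN3) = 0.2945 x 0.02157 = 0.006352 mol.
n(LiOH) added = 0.2022 x 0.01499 = 0.003031 mol, converting that many moles of HN3 to N3-.
Remaining n(HN3) = 0.003321 mol; n(N3-) = 0.003031 mol.
By Henderson-Hasselbalch, pH = pKa + log([A^-]/[HA]) = 4.72 + log(0.003031/0.003321) = 4.72 + (-0.04) = 4.68.

4.68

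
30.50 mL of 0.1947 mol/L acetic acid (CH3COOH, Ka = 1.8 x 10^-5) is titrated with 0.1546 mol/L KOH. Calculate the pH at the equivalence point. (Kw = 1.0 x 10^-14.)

8.84

n(CH3COOH) = 0.1947 x 0.03050 = 0.005938 mol; V(KOH) at equivalence = 0.005938/0.1546 = 0.03841 L.
At equivalence all the acid is converted to CH3COO-; total volume = 0.03050 + 0.03841 = 0.06891 L, so [CH3COO-] = 0.005938/0.06891 = 0.08617 M.
Kb = Kw/Ka = 1.0e-14 / 1.8 x 10^-5 = 5.56e-10.
[OH^-] = sqrt(Kb x [CH3COO-]) = sqrt(5.56e-10 x 0.08617) = 6.92e-6 M.
pOH = 5.16, so pH = 14.00 - 5.16 = 8.84.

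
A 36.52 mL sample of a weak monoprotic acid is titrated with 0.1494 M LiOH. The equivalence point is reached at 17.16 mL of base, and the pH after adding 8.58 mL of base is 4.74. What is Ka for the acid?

1.8 x 10^-5

8.58 mL is half of the equivalence volume, so this is the half-equivalence point where [HA] = [A^-].
At half-equivalence pH = pKa, so pKa = 4.74.
Ka = 10^(-4.74) = 1.8 x 10^-5.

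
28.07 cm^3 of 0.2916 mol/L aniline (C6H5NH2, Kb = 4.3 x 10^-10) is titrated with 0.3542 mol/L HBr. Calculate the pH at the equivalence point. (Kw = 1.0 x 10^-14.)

2.71

n(C6H5NH2) = 0.2916 x 0.02807 = 0.008185 mol; V(HBr) at equivalence = 0.008185/0.3542 = 0.02311 L.
At equivalence the base is fully converted to C6H5NH3+; total volume = 0.05118 L, so [C6H5NH3+] = 0.008185/0.05118 = 0.1599 M.
Ka(C6H5NH3+) = Kw/Kb = 1.0e-14 / 4.3 x 10^-10 = 2.33e-5.
[H^+] = sqrt(Ka x [C6H5NH3+]) = sqrt(2.33e-5 x 0.1599) = 0.00193 M.
pH = -log(0.00193) = 2.71.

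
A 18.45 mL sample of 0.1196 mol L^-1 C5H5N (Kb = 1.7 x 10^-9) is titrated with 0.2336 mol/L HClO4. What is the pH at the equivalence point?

3.17

n(C5H5N) = 0.1196 x 0.01845 = 0.002207 mol; V(HClO4) at equivalence = 0.002207/0.2336 = 0.009446 L.
At equivalence the base is fully converted to C5H5NH+; total volume = 0.02790 L, so [C5H5NH+] = 0.002207/0.02790 = 0.07910 M.
Ka(C5H5NH+) = Kw/Kb = 1.0e-14 / 1.7 x 10^-9 = 5.88e-6.
[H^+] = sqrt(Ka x [C5H5NH+]) = sqrt(5.88e-6 x 0.07910) = 0.000682 M.
pH = -log(0.000682) = 3.17.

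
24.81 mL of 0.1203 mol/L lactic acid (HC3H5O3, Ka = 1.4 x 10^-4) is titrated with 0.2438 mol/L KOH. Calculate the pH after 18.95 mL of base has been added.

n(acid) = 0.1203 x 0.02481 = 0.002985 mol; n(KOH) added = 0.2438 x 0.01895 = 0.004620 mol.
Base is in excess by 0.004620 - 0.002985 = 0.001635 mol in a total volume of 0.04376 L.
[OH^-] = 0.001635/0.04376 = 0.03737 M, so pOH = 1.43 and pH = 14.00 - 1.43 = 12.57.

12.57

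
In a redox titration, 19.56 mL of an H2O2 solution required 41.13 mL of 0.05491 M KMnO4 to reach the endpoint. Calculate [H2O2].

0.289 M

n(KMnO4) = 0.05491 x 0.04113 = 0.002258 mol.
From the balanced equation, 2 mol KMnO4 reacts with 5 mol H2O2, so n(H2O2) = 0.002258 x 5/2 = 0.005646 mol.
[H2O2] = 0.005646 / 0.01956 L = 0.289 M.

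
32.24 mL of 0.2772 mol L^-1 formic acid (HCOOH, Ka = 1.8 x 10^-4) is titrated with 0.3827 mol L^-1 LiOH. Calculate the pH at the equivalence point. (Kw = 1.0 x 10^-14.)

8.48

n(HCOOH) = 0.2772 x 0.03224 = 0.008937 mol; V(LiOH) at equivalence = 0.008937/0.3827 = 0.02335 L.
At equivalence all the acid is converted to HCOO-; total volume = 0.03224 + 0.02335 = 0.05559 L, so [HCOO-] = 0.008937/0.05559 = 0.1608 M.
Kb = Kw/Ka = 1.0e-14 / 1.8 x 10^-4 = 5.56e-11.
[OH^-] = sqrt(Kb x [HCOO-]) = sqrt(5.56e-11 x 0.1608) = 2.99e-6 M.
pOH = 5.52, so pH = 14.00 - 5.52 = 8.48.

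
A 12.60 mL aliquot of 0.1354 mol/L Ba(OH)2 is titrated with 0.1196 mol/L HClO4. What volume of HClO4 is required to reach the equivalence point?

28.5 mL

n(Ba(OH)2) = 0.1354 mol/L x 0.01260 L = 0.001706 mol.
The neutralisation is 1 Ba(OH)2 : 2 HClO4, so n(HClO4) = 0.001706 x 2/1 = 0.003412 mol.
V(HClO4) = 0.003412 / 0.1196 = 0.02853 L = 28.5 mL.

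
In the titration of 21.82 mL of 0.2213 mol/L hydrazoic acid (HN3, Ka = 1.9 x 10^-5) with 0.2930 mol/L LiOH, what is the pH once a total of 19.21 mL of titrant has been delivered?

n(acid) = 0.2213 x 0.02182 = 0.004829 mol; n(LiOH) added = 0.2930 x 0.01921 = 0.005629 mol.
Base is in excess by 0.005629 - 0.004829 = 0.0007998 mol in a total volume of 0.04103 L.
[OH^-] = 0.0007998/0.04103 = 0.01949 M, so pOH = 1.71 and pH = 14.00 - 1.71 = 12.29.

12.29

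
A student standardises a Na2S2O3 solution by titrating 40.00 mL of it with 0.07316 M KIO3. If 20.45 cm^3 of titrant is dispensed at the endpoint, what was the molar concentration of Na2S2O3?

0.224 M

n(KIO3) = 0.07316 x 0.02045 = 0.001496 mol.
From the balanced equation, 1 mol KIO3 reacts with 6 mol Na2S2O3, so n(Na2S2O3) = 0.001496 x 6/1 = 0.008977 mol.
[Na2S2O3] = 0.008977 / 0.04000 L = 0.224 M.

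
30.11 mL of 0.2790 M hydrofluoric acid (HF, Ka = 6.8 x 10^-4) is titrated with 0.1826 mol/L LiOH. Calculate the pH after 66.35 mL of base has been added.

n(acid) = 0.2790 x 0.03011 = 0.008401 mol; n(LiOH) added = 0.1826 x 0.06635 = 0.01212 mol.
Base is in excess by 0.01212 - 0.008401 = 0.003715 mol in a total volume of 0.09646 L.
[OH^-] = 0.003715/0.09646 = 0.03851 M, so pOH = 1.41 and pH = 14.00 - 1.41 = 12.59.

12.59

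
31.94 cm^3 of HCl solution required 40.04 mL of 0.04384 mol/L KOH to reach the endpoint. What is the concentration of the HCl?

0.0550 M

n(KOH) delivered = 0.04384 x 0.04004 = 0.001755 mol.
For a 1:1 reaction, n(HCl) = 0.001755 mol.
[HCl] = 0.001755 mol / 0.03194 L = 0.0550 M.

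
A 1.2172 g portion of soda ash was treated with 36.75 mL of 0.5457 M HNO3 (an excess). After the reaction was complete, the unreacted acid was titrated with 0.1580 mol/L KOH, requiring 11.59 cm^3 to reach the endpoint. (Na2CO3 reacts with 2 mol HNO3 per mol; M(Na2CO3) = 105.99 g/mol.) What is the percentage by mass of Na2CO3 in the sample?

79.3%

Total n(HNO3) added = 0.5457 x 0.03675 = 0.02005 mol.
n(KOH) used = 0.1580 x 0.01159 = 0.001831 mol, which equals the excess n(HNO3).
So n(HNO3) consumed by the sample = 0.02005 - 0.001831 = 0.01822 mol.
n(Na2CO3) = 0.01822 / 2 = 0.009112 mol.
mass Na2CO3 = 0.009112 x 105.99 = 0.9657 g, so %Na2CO3 = 0.9657/1.2172 x 100 = 79.3%.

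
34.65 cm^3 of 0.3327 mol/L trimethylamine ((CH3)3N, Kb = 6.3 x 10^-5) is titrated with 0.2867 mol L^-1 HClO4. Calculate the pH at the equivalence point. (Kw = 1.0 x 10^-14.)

n((CH3)3N) = 0.3327 x 0.03465 = 0.01153 mol; V(HClO4) at equivalence = 0.01153/0.2867 = 0.04021 L.
At equivalence the base is fully converted to (CH3)3NH+; total volume = 0.07486 L, so [(CH3)3NH+] = 0.01153/0.07486 = 0.1540 M.
Ka((CH3)3NH+) = Kw/Kb = 1.0e-14 / 6.3 x 10^-5 = 1.59e-10.
[H^+] = sqrt(Ka x [(CH3)3NH+]) = sqrt(1.59e-10 x 0.1540) = 4.94e-6 M.
pH = -log(4.94e-6) = 5.31.

5.31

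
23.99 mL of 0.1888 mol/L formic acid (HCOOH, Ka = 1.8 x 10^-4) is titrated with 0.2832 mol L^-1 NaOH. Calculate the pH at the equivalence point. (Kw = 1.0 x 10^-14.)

n(HCOOH) = 0.1888 x 0.02399 = 0.004529 mol; V(NaOH) at equivalence = 0.004529/0.2832 = 0.01599 L.
At equivalence all the acid is converted to HCOO-; total volume = 0.02399 + 0.01599 = 0.03998 L, so [HCOO-] = 0.004529/0.03998 = 0.1133 M.
Kb = Kw/Ka = 1.0e-14 / 1.8 x 10^-4 = 5.56e-11.
[OH^-] = sqrt(Kb x [HCOO-]) = sqrt(5.56e-11 x 0.1133) = 2.51e-6 M.
pOH = 5.60, so pH = 14.00 - 5.60 = 8.40.

8.40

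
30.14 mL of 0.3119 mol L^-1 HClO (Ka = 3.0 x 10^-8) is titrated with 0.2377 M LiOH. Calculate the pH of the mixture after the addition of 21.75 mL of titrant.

7.61

Initial n(HClO) = 0.3119 x 0.03014 = 0.009401 mol.
n(LiOH) added = 0.2377 x 0.02175 = 0.005170 mol, converting that many moles of HClO to ClO-.
Remaining n(HClO) = 0.004231 mol; n(ClO-) = 0.005170 mol.
By Henderson-Hasselbalch, pH = pKa + log([A^-]/[HA]) = 7.52 + log(0.005170/0.004231) = 7.52 + (+0.09) = 7.61.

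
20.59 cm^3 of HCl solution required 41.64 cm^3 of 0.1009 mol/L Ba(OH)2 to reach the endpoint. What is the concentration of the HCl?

n(Ba(OH)2) delivered = 0.1009 x 0.04164 = 0.004201 mol.
The reaction is 2 HCl + 1 Ba(OH)2, so n(HCl) = 0.004201 x 2/1 = 0.008403 mol.
[HCl] = 0.008403 mol / 0.02059 L = 0.408 M.

0.408 M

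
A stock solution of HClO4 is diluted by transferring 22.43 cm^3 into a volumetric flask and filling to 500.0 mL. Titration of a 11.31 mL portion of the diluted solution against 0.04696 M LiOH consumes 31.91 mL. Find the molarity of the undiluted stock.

n(LiOH) = 0.04696 x 0.03191 = 0.001498 mol.
n(HClO4) in the aliquot = 0.001498 mol.
[diluted HClO4] = 0.001498 / 0.01131 = 0.1325 M.
Dilution factor = 500.0/22.43 = 22.29, so [stock] = 0.1325 x 22.29 = 2.95 M.

2.95 M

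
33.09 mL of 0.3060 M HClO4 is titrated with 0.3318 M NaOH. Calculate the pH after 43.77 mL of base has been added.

n(acid) = 0.3060 x 0.03309 = 0.01013 mol; n(NaOH) added = 0.3318 x 0.04377 = 0.01452 mol.
Base is in excess by 0.01452 - 0.01013 = 0.004397 mol in a total volume of 0.07686 L.
[OH^-] = 0.004397/0.07686 = 0.05721 M, so pOH = 1.24 and pH = 14.00 - 1.24 = 12.76.

12.76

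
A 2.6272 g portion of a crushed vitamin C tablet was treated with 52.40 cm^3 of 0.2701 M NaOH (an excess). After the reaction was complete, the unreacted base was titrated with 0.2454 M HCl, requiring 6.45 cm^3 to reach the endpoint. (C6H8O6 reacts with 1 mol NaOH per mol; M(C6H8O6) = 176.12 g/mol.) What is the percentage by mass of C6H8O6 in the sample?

Total n(NaOH) added = 0.2701 x 0.05240 = 0.01415 mol.
n(HCl) used = 0.2454 x 0.006450 = 0.001583 mol, which equals the excess n(NaOH).
So n(NaOH) consumed by the sample = 0.01415 - 0.001583 = 0.01257 mol.
n(C6H8O6) = 0.01257 / 1 = 0.01257 mol.
mass C6H8O6 = 0.01257 x 176.12 = 2.214 g, so %C6H8O6 = 2.214/2.6272 x 100 = 84.3%.

84.3%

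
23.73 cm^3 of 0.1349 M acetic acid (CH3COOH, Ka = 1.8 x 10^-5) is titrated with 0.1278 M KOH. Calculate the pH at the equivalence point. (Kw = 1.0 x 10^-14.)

8.78

n(CH3COOH) = 0.1349 x 0.02373 = 0.003201 mol; V(KOH) at equivalence = 0.003201/0.1278 = 0.02505 L.
At equivalence all the acid is converted to CH3COO-; total volume = 0.02373 + 0.02505 = 0.04878 L, so [CH3COO-] = 0.003201/0.04878 = 0.06563 M.
Kb = Kw/Ka = 1.0e-14 / 1.8 x 10^-5 = 5.56e-10.
[OH^-] = sqrt(Kb x [CH3COO-]) = sqrt(5.56e-10 x 0.06563) = 6.04e-6 M.
pOH = 5.22, so pH = 14.00 - 5.22 = 8.78.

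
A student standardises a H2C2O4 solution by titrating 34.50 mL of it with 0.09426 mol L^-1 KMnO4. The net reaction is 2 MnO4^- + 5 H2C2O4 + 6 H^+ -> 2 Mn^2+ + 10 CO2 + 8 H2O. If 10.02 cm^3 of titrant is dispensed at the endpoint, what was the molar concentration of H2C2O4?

0.0684 M

n(KMnO4) = 0.09426 x 0.01002 = 0.0009445 mol.
From the balanced equation, 2 mol KMnO4 reacts with 5 mol H2C2O4, so n(H2C2O4) = 0.0009445 x 5/2 = 0.002361 mol.
[H2C2O4] = 0.002361 / 0.03450 L = 0.0684 M.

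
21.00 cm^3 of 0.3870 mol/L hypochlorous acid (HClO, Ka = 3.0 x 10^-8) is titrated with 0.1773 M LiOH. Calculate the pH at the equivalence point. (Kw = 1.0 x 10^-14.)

10.30

n(HClO) = 0.3870 x 0.02100 = 0.008127 mol; V(LiOH) at equivalence = 0.008127/0.1773 = 0.04584 L.
At equivalence all the acid is converted to ClO-; total volume = 0.02100 + 0.04584 = 0.06684 L, so [ClO-] = 0.008127/0.06684 = 0.1216 M.
Kb = Kw/Ka = 1.0e-14 / 3.0 x 10^-8 = 3.33e-7.
[OH^-] = sqrt(Kb x [ClO-]) = sqrt(3.33e-7 x 0.1216) = 0.000201 M.
pOH = 3.70, so pH = 14.00 - 3.70 = 10.30.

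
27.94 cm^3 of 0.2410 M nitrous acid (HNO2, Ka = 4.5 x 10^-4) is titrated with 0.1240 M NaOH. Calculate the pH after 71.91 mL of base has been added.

12.34

n(acid) = 0.2410 x 0.02794 = 0.006734 mol; n(NaOH) added = 0.1240 x 0.07191 = 0.008917 mol.
Base is in excess by 0.008917 - 0.006734 = 0.002183 mol in a total volume of 0.09985 L.
[OH^-] = 0.002183/0.09985 = 0.02187 M, so pOH = 1.66 and pH = 14.00 - 1.66 = 12.34.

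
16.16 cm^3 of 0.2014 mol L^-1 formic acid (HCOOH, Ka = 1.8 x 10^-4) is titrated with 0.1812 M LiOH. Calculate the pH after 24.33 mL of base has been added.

12.45

n(acid) = 0.2014 x 0.01616 = 0.003255 mol; n(LiOH) added = 0.1812 x 0.02433 = 0.004409 mol.
Base is in excess by 0.004409 - 0.003255 = 0.001154 mol in a total volume of 0.04049 L.
[OH^-] = 0.001154/0.04049 = 0.02850 M, so pOH = 1.55 and pH = 14.00 - 1.55 = 12.45.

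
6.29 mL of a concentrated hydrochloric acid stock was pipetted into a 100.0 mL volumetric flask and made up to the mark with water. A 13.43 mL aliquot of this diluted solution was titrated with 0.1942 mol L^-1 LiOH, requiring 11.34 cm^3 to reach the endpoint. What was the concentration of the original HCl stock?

n(LiOH) = 0.1942 x 0.01134 = 0.002202 mol.
n(HCl) in the aliquot = 0.002202 mol.
[diluted HCl] = 0.002202 / 0.01343 = 0.1640 M.
Dilution factor = 100.0/6.290 = 15.90, so [stock] = 0.1640 x 15.90 = 2.61 M.

2.61 M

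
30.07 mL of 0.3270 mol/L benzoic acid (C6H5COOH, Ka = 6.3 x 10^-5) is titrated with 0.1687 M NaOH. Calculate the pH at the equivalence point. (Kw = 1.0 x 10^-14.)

8.62

n(C6H5COOH) = 0.3270 x 0.03007 = 0.009833 mol; V(NaOH) at equivalence = 0.009833/0.1687 = 0.05829 L.
At equivalence all the acid is converted to C6H5COO-; total volume = 0.03007 + 0.05829 = 0.08836 L, so [C6H5COO-] = 0.009833/0.08836 = 0.1113 M.
Kb = Kw/Ka = 1.0e-14 / 6.3 x 10^-5 = 1.59e-10.
[OH^-] = sqrt(Kb x [C6H5COO-]) = sqrt(1.59e-10 x 0.1113) = 4.20e-6 M.
pOH = 5.38, so pH = 14.00 - 5.38 = 8.62.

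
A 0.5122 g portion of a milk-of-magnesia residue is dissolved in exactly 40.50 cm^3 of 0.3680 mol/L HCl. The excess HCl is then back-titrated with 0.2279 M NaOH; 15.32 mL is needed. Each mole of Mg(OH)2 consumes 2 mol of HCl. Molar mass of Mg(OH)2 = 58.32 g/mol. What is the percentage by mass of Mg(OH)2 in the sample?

65.0%

Total n(HCl) added = 0.3680 x 0.04050 = 0.01490 mol.
n(NaOH) used = 0.2279 x 0.01532 = 0.003491 mol, which equals the excess n(HCl).
So n(HCl) consumed by the sample = 0.01490 - 0.003491 = 0.01141 mol.
n(Mg(OH)2) = 0.01141 / 2 = 0.005706 mol.
mass Mg(OH)2 = 0.005706 x 58.32 = 0.3328 g, so %Mg(OH)2 = 0.3328/0.5122 x 100 = 65.0%.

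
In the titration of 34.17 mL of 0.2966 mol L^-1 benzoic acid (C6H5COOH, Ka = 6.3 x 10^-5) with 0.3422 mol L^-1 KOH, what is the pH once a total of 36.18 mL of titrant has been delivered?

n(acid) = 0.2966 x 0.03417 = 0.01013 mol; n(KOH) added = 0.3422 x 0.03618 = 0.01238 mol.
Base is in excess by 0.01238 - 0.01013 = 0.002246 mol in a total volume of 0.07035 L.
[OH^-] = 0.002246/0.07035 = 0.03193 M, so pOH = 1.50 and pH = 14.00 - 1.50 = 12.50.

12.50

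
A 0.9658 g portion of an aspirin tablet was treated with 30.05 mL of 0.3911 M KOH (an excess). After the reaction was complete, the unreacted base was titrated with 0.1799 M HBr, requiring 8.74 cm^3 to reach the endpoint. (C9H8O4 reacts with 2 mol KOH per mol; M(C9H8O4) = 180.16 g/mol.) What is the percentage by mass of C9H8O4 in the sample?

95.0%

Total n(KOH) added = 0.3911 x 0.03005 = 0.01175 mol.
n(HBr) used = 0.1799 x 0.008740 = 0.001572 mol, which equals the excess n(KOH).
So n(KOH) consumed by the sample = 0.01175 - 0.001572 = 0.01018 mol.
n(C9H8O4) = 0.01018 / 2 = 0.005090 mol.
mass C9H8O4 = 0.005090 x 180.16 = 0.9170 g, so %C9H8O4 = 0.9170/0.9658 x 100 = 95.0%.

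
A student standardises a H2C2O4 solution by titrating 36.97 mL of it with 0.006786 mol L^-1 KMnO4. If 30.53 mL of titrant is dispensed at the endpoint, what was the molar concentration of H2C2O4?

0.0140 M

n(KMnO4) = 0.006786 x 0.03053 = 0.0002072 mol.
From the balanced equation, 2 mol KMnO4 reacts with 5 mol H2C2O4, so n(H2C2O4) = 0.0002072 x 5/2 = 0.0005179 mol.
[H2C2O4] = 0.0005179 / 0.03697 L = 0.0140 M.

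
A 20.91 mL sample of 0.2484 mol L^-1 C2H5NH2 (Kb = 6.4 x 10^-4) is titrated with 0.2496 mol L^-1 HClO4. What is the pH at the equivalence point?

n(C2H5NH2) = 0.2484 x 0.02091 = 0.005194 mol; V(HClO4) at equivalence = 0.005194/0.2496 = 0.02081 L.
At equivalence the base is fully converted to C2H5NH3+; total volume = 0.04172 L, so [C2H5NH3+] = 0.005194/0.04172 = 0.1245 M.
Ka(C2H5NH3+) = Kw/Kb = 1.0e-14 / 6.4 x 10^-4 = 1.56e-11.
[H^+] = sqrt(Ka x [C2H5NH3+]) = sqrt(1.56e-11 x 0.1245) = 1.39e-6 M.
pH = -log(1.39e-6) = 5.86.

5.86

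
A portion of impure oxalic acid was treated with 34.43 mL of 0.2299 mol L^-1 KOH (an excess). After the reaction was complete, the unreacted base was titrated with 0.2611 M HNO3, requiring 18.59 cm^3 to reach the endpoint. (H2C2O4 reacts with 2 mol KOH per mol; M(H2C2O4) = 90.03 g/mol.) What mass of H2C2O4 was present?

0.138 g

Total n(KOH) added = 0.2299 x 0.03443 = 0.007915 mol.
n(HNO3) used = 0.2611 x 0.01859 = 0.004854 mol, which equals the excess n(KOH).
So n(KOH) consumed by the sample = 0.007915 - 0.004854 = 0.003062 mol.
n(H2C2O4) = 0.003062 / 2 = 0.001531 mol.
mass = 0.001531 mol x 90.03 g/mol = 0.138 g.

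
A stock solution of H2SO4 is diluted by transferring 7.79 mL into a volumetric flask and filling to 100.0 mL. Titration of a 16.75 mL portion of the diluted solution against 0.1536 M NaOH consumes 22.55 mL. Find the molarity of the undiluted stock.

1.33 M

n(NaOH) = 0.1536 x 0.02255 = 0.003464 mol.
n(H2SO4) in the aliquot = 0.003464 x 1/2 = 0.001732 mol.
[diluted H2SO4] = 0.001732 / 0.01675 = 0.1034 M.
Dilution factor = 100.0/7.790 = 12.84, so [stock] = 0.1034 x 12.84 = 1.33 M.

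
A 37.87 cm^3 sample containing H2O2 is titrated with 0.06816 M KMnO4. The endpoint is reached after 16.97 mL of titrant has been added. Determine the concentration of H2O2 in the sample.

n(KMnO4) = 0.06816 x 0.01697 = 0.001157 mol.
From the balanced equation, 2 mol KMnO4 reacts with 5 mol H2O2, so n(H2O2) = 0.001157 x 5/2 = 0.002892 mol.
[H2O2] = 0.002892 / 0.03787 L = 0.0764 M.

0.0764 M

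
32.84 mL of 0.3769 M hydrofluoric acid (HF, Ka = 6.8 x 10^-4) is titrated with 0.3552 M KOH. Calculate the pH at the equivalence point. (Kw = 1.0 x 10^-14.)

8.21

n(HF) = 0.3769 x 0.03284 = 0.01238 mol; V(KOH) at equivalence = 0.01238/0.3552 = 0.03485 L.
At equivalence all the acid is converted to F-; total volume = 0.03284 + 0.03485 = 0.06769 L, so [F-] = 0.01238/0.06769 = 0.1829 M.
Kb = Kw/Ka = 1.0e-14 / 6.8 x 10^-4 = 1.47e-11.
[OH^-] = sqrt(Kb x [F-]) = sqrt(1.47e-11 x 0.1829) = 1.64e-6 M.
pOH = 5.79, so pH = 14.00 - 5.79 = 8.21.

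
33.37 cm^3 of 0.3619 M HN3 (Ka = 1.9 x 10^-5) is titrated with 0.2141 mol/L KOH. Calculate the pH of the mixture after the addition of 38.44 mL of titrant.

Initial n(HN3) = 0.3619 x 0.03337 = 0.01208 mol.
n(KOH) added = 0.2141 x 0.03844 = 0.008230 mol, converting that many moles of HN3 to N3-.
Remaining n(HN3) = 0.003847 mol; n(N3-) = 0.008230 mol.
By Henderson-Hasselbalch, pH = pKa + log([A^-]/[HA]) = 4.72 + log(0.008230/0.003847) = 4.72 + (+0.33) = 5.05.

5.05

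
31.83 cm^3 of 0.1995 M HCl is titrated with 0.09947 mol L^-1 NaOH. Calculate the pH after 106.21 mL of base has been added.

n(acid) = 0.1995 x 0.03183 = 0.006350 mol; n(NaOH) added = 0.09947 x 0.1062 = 0.01056 mol.
Base is in excess by 0.01056 - 0.006350 = 0.004215 mol in a total volume of 0.1380 L.
[OH^-] = 0.004215/0.1380 = 0.03053 M, so pOH = 1.52 and pH = 14.00 - 1.52 = 12.48.

12.48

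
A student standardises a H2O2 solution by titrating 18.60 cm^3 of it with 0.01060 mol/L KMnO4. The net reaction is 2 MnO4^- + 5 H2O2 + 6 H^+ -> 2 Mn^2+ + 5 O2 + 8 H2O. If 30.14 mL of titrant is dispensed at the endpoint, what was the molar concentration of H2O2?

n(KMnO4) = 0.01060 x 0.03014 = 0.0003195 mol.
From the balanced equation, 2 mol KMnO4 reacts with 5 mol H2O2, so n(H2O2) = 0.0003195 x 5/2 = 0.0007987 mol.
[H2O2] = 0.0007987 / 0.01860 L = 0.0429 M.

0.0429 M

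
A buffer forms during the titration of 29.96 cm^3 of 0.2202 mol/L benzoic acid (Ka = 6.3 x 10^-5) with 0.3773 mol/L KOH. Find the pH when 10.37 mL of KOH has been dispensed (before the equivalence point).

4.36

Initial n(C6H5COOH) = 0.2202 x 0.02996 = 0.006597 mol.
n(KOH) added = 0.3773 x 0.01037 = 0.003913 mol, converting that many moles of C6H5COOH to C6H5COO-.
Remaining n(C6H5COOH) = 0.002685 mol; n(C6H5COO-) = 0.003913 mol.
By Henderson-Hasselbalch, pH = pKa + log([A^-]/[HA]) = 4.20 + log(0.003913/0.002685) = 4.20 + (+0.16) = 4.36.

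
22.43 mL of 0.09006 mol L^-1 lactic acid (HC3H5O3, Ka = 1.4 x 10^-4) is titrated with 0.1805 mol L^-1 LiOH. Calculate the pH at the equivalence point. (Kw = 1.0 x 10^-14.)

n(HC3H5O3) = 0.09006 x 0.02243 = 0.002020 mol; V(LiOH) at equivalence = 0.002020/0.1805 = 0.01119 L.
At equivalence all the acid is converted to C3H5O3-; total volume = 0.02243 + 0.01119 = 0.03362 L, so [C3H5O3-] = 0.002020/0.03362 = 0.06008 M.
Kb = Kw/Ka = 1.0e-14 / 1.4 x 10^-4 = 7.14e-11.
[OH^-] = sqrt(Kb x [C3H5O3-]) = sqrt(7.14e-11 x 0.06008) = 2.07e-6 M.
pOH = 5.68, so pH = 14.00 - 5.68 = 8.32.

8.32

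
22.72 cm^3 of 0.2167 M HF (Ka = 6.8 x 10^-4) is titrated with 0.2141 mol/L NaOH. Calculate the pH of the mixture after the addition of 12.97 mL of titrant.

3.28

Initial n(HF) = 0.2167 x 0.02272 = 0.004923 mol.
n(NaOH) added = 0.2141 x 0.01297 = 0.002777 mol, converting that many moles of HF to F-.
Remaining n(HF) = 0.002147 mol; n(F-) = 0.002777 mol.
By Henderson-Hasselbalch, pH = pKa + log([A^-]/[HA]) = 3.17 + log(0.002777/0.002147) = 3.17 + (+0.11) = 3.28.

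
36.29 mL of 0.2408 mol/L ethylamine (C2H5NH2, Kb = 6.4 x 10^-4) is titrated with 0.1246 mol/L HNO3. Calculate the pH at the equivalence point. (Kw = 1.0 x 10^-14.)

n(C2H5NH2) = 0.2408 x 0.03629 = 0.008739 mol; V(HNO3) at equivalence = 0.008739/0.1246 = 0.07013 L.
At equivalence the base is fully converted to C2H5NH3+; total volume = 0.1064 L, so [C2H5NH3+] = 0.008739/0.1064 = 0.08211 M.
Ka(C2H5NH3+) = Kw/Kb = 1.0e-14 / 6.4 x 10^-4 = 1.56e-11.
[H^+] = sqrt(Ka x [C2H5NH3+]) = sqrt(1.56e-11 x 0.08211) = 1.13e-6 M.
pH = -log(1.13e-6) = 5.95.

5.95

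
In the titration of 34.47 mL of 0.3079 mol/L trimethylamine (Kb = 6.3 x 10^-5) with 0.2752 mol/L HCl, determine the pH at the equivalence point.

5.32

n((CH3)3N) = 0.3079 x 0.03447 = 0.01061 mol; V(HCl) at equivalence = 0.01061/0.2752 = 0.03857 L.
At equivalence the base is fully converted to (CH3)3NH+; total volume = 0.07304 L, so [(CH3)3NH+] = 0.01061/0.07304 = 0.1453 M.
Ka((CH3)3NH+) = Kw/Kb = 1.0e-14 / 6.3 x 10^-5 = 1.59e-10.
[H^+] = sqrt(Ka x [(CH3)3NH+]) = sqrt(1.59e-10 x 0.1453) = 4.80e-6 M.
pH = -log(4.80e-6) = 5.32.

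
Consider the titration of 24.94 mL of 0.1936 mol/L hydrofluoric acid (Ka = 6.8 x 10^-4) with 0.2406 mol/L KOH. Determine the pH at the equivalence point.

8.10

n(HF) = 0.1936 x 0.02494 = 0.004828 mol; V(KOH) at equivalence = 0.004828/0.2406 = 0.02007 L.
At equivalence all the acid is converted to F-; total volume = 0.02494 + 0.02007 = 0.04501 L, so [F-] = 0.004828/0.04501 = 0.1073 M.
Kb = Kw/Ka = 1.0e-14 / 6.8 x 10^-4 = 1.47e-11.
[OH^-] = sqrt(Kb x [F-]) = sqrt(1.47e-11 x 0.1073) = 1.26e-6 M.
pOH = 5.90, so pH = 14.00 - 5.90 = 8.10.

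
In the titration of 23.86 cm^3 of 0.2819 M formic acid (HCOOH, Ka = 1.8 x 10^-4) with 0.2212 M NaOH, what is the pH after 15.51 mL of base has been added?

Initial n(HCOOH) = 0.2819 x 0.02386 = 0.006726 mol.
n(NaOH) added = 0.2212 x 0.01551 = 0.003431 mol, converting that many moles of HCOOH to HCOO-.
Remaining n(HCOOH) = 0.003295 mol; n(HCOO-) = 0.003431 mol.
By Henderson-Hasselbalch, pH = pKa + log([A^-]/[HA]) = 3.74 + log(0.003431/0.003295) = 3.74 + (+0.02) = 3.76.

3.76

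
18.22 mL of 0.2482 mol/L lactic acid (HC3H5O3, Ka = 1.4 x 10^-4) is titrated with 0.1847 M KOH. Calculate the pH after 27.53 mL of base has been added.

n(acid) = 0.2482 x 0.01822 = 0.004522 mol; n(KOH) added = 0.1847 x 0.02753 = 0.005085 mol.
Base is in excess by 0.005085 - 0.004522 = 0.0005626 mol in a total volume of 0.04575 L.
[OH^-] = 0.0005626/0.04575 = 0.01230 M, so pOH = 1.91 and pH = 14.00 - 1.91 = 12.09.

12.09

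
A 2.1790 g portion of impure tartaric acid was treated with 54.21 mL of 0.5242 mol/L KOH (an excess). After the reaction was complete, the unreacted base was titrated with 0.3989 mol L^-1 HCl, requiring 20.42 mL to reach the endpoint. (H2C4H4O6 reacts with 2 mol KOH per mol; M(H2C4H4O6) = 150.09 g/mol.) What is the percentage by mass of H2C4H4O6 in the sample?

69.8%

Total n(KOH) added = 0.5242 x 0.05421 = 0.02842 mol.
n(HCl) used = 0.3989 x 0.02042 = 0.008146 mol, which equals the excess n(KOH).
So n(KOH) consumed by the sample = 0.02842 - 0.008146 = 0.02027 mol.
n(H2C4H4O6) = 0.02027 / 2 = 0.01014 mol.
mass H2C4H4O6 = 0.01014 x 150.09 = 1.521 g, so %H2C4H4O6 = 1.521/2.1790 x 100 = 69.8%.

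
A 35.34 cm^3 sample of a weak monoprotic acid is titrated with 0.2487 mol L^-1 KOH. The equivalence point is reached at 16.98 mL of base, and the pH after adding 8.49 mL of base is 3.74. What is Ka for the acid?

8.49 mL is half of the equivalence volume, so this is the half-equivalence point where [HA] = [A^-].
At half-equivalence pH = pKa, so pKa = 3.74.
Ka = 10^(-3.74) = 1.8 x 10^-4.

1.8 x 10^-4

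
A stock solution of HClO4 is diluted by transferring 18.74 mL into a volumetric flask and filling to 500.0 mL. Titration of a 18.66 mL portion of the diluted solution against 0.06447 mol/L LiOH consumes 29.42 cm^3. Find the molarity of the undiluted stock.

n(LiOH) = 0.06447 x 0.02942 = 0.001897 mol.
n(HClO4) in the aliquot = 0.001897 mol.
[diluted HClO4] = 0.001897 / 0.01866 = 0.1016 M.
Dilution factor = 500.0/18.74 = 26.68, so [stock] = 0.1016 x 26.68 = 2.71 M.

2.71 M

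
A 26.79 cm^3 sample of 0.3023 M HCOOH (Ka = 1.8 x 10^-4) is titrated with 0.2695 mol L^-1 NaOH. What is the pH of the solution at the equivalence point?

8.45

n(HCOOH) = 0.3023 x 0.02679 = 0.008099 mol; V(NaOH) at equivalence = 0.008099/0.2695 = 0.03005 L.
At equivalence all the acid is converted to HCOO-; total volume = 0.02679 + 0.03005 = 0.05684 L, so [HCOO-] = 0.008099/0.05684 = 0.1425 M.
Kb = Kw/Ka = 1.0e-14 / 1.8 x 10^-4 = 5.56e-11.
[OH^-] = sqrt(Kb x [HCOO-]) = sqrt(5.56e-11 x 0.1425) = 2.81e-6 M.
pOH = 5.55, so pH = 14.00 - 5.55 = 8.45.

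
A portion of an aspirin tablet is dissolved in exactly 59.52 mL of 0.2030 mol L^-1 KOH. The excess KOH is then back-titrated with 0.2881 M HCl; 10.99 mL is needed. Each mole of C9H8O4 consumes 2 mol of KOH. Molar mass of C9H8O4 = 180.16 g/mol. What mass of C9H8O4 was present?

Total n(KOH) added = 0.2030 x 0.05952 = 0.01208 mol.
n(HCl) used = 0.2881 x 0.01099 = 0.003166 mol, which equals the excess n(KOH).
So n(KOH) consumed by the sample = 0.01208 - 0.003166 = 0.008916 mol.
n(C9H8O4) = 0.008916 / 2 = 0.004458 mol.
mass = 0.004458 mol x 180.16 g/mol = 0.803 g.

0.803 g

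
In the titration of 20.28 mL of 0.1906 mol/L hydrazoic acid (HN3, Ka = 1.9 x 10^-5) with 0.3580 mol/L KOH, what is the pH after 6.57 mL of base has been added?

4.91

Initial n(HN3) = 0.1906 x 0.02028 = 0.003865 mol.
n(KOH) added = 0.3580 x 0.006570 = 0.002352 mol, converting that many moles of HN3 to N3-.
Remaining n(HN3) = 0.001513 mol; n(N3-) = 0.002352 mol.
By Henderson-Hasselbalch, pH = pKa + log([A^-]/[HA]) = 4.72 + log(0.002352/0.001513) = 4.72 + (+0.19) = 4.91.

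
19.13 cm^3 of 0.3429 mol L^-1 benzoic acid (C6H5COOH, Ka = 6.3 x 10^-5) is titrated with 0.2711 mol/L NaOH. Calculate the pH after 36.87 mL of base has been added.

n(acid) = 0.3429 x 0.01913 = 0.006560 mol; n(NaOH) added = 0.2711 x 0.03687 = 0.009995 mol.
Base is in excess by 0.009995 - 0.006560 = 0.003436 mol in a total volume of 0.05600 L.
[OH^-] = 0.003436/0.05600 = 0.06135 M, so pOH = 1.21 and pH = 14.00 - 1.21 = 12.79.

12.79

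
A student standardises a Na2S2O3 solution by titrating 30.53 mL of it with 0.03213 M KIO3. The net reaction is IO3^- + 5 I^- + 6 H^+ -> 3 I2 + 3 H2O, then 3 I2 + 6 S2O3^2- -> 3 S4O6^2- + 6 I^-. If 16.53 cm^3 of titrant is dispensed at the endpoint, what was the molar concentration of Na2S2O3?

n(KIO3) = 0.03213 x 0.01653 = 0.0005311 mol.
From the balanced equation, 1 mol KIO3 reacts with 6 mol Na2S2O3, so n(Na2S2O3) = 0.0005311 x 6/1 = 0.003187 mol.
[Na2S2O3] = 0.003187 / 0.03053 L = 0.104 M.

0.104 M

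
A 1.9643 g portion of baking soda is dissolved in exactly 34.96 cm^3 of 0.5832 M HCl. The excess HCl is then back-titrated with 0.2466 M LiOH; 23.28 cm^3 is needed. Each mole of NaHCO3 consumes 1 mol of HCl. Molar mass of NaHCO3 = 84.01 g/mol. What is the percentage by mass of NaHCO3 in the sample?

Total n(HCl) added = 0.5832 x 0.03496 = 0.02039 mol.
n(LiOH) used = 0.2466 x 0.02328 = 0.005741 mol, which equals the excess n(HCl).
So n(HCl) consumed by the sample = 0.02039 - 0.005741 = 0.01465 mol.
n(NaHCO3) = 0.01465 / 1 = 0.01465 mol.
mass NaHCO3 = 0.01465 x 84.01 = 1.231 g, so %NaHCO3 = 1.231/1.9643 x 100 = 62.6%.

62.6%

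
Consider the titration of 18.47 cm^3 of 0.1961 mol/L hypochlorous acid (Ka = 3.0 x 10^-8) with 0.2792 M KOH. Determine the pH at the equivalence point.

10.29

n(HClO) = 0.1961 x 0.01847 = 0.003622 mol; V(KOH) at equivalence = 0.003622/0.2792 = 0.01297 L.
At equivalence all the acid is converted to ClO-; total volume = 0.01847 + 0.01297 = 0.03144 L, so [ClO-] = 0.003622/0.03144 = 0.1152 M.
Kb = Kw/Ka = 1.0e-14 / 3.0 x 10^-8 = 3.33e-7.
[OH^-] = sqrt(Kb x [ClO-]) = sqrt(3.33e-7 x 0.1152) = 0.000196 M.
pOH = 3.71, so pH = 14.00 - 3.71 = 10.29.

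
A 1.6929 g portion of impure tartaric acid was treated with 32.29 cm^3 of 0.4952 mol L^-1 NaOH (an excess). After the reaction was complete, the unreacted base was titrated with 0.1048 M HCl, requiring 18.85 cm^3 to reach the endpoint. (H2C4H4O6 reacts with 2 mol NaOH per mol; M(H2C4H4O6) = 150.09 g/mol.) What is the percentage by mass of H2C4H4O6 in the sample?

Total n(NaOH) added = 0.4952 x 0.03229 = 0.01599 mol.
n(HCl) used = 0.1048 x 0.01885 = 0.001975 mol, which equals the excess n(NaOH).
So n(NaOH) consumed by the sample = 0.01599 - 0.001975 = 0.01401 mol.
n(H2C4H4O6) = 0.01401 / 2 = 0.007007 mol.
mass H2C4H4O6 = 0.007007 x 150.09 = 1.052 g, so %H2C4H4O6 = 1.052/1.6929 x 100 = 62.1%.

62.1%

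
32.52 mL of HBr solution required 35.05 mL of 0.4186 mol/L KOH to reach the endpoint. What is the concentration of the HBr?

n(KOH) delivered = 0.4186 x 0.03505 = 0.01467 mol.
For a 1:1 reaction, n(HBr) = 0.01467 mol.
[HBr] = 0.01467 mol / 0.03252 L = 0.451 M.

0.451 M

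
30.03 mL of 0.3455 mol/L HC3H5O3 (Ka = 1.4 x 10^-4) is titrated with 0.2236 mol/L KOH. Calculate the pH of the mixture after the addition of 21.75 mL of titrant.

3.80

Initial n(HC3H5O3) = 0.3455 x 0.03003 = 0.01038 mol.
n(KOH) added = 0.2236 x 0.02175 = 0.004863 mol, converting that many moles of HC3H5O3 to C3H5O3-.
Remaining n(HC3H5O3) = 0.005512 mol; n(C3H5O3-) = 0.004863 mol.
By Henderson-Hasselbalch, pH = pKa + log([A^-]/[HA]) = 3.85 + log(0.004863/0.005512) = 3.85 + (-0.05) = 3.80.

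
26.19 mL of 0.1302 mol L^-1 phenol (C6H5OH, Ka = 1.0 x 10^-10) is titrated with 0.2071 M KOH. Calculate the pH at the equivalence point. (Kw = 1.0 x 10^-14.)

11.45

n(C6H5OH) = 0.1302 x 0.02619 = 0.003410 mol; V(KOH) at equivalence = 0.003410/0.2071 = 0.01647 L.
At equivalence all the acid is converted to C6H5O-; total volume = 0.02619 + 0.01647 = 0.04266 L, so [C6H5O-] = 0.003410/0.04266 = 0.07994 M.
Kb = Kw/Ka = 1.0e-14 / 1.0 x 10^-10 = 0.000100.
[OH^-] = sqrt(Kb x [C6H5O-]) = sqrt(0.000100 x 0.07994) = 0.00283 M.
pOH = 2.55, so pH = 14.00 - 2.55 = 11.45.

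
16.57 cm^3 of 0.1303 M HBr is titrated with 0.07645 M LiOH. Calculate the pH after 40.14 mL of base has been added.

12.21

n(acid) = 0.1303 x 0.01657 = 0.002159 mol; n(LiOH) added = 0.07645 x 0.04014 = 0.003069 mol.
Base is in excess by 0.003069 - 0.002159 = 0.0009096 mol in a total volume of 0.05671 L.
[OH^-] = 0.0009096/0.05671 = 0.01604 M, so pOH = 1.79 and pH = 14.00 - 1.79 = 12.21.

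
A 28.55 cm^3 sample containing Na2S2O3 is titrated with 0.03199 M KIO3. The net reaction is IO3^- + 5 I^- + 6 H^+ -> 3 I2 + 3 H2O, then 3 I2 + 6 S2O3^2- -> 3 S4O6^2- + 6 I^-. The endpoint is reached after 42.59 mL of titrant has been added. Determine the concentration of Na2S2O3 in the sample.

0.286 M

n(KIO3) = 0.03199 x 0.04259 = 0.001362 mol.
From the balanced equation, 1 mol KIO3 reacts with 6 mol Na2S2O3, so n(Na2S2O3) = 0.001362 x 6/1 = 0.008175 mol.
[Na2S2O3] = 0.008175 / 0.02855 L = 0.286 M.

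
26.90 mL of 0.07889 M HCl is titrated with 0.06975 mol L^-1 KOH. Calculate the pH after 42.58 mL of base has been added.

12.09

n(acid) = 0.07889 x 0.02690 = 0.002122 mol; n(KOH) added = 0.06975 x 0.04258 = 0.002970 mol.
Base is in excess by 0.002970 - 0.002122 = 0.0008478 mol in a total volume of 0.06948 L.
[OH^-] = 0.0008478/0.06948 = 0.01220 M, so pOH = 1.91 and pH = 14.00 - 1.91 = 12.09.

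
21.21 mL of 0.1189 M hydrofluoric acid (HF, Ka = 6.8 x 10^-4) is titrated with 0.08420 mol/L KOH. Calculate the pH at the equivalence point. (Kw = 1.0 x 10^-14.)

n(HF) = 0.1189 x 0.02121 = 0.002522 mol; V(KOH) at equivalence = 0.002522/0.08420 = 0.02995 L.
At equivalence all the acid is converted to F-; total volume = 0.02121 + 0.02995 = 0.05116 L, so [F-] = 0.002522/0.05116 = 0.04929 M.
Kb = Kw/Ka = 1.0e-14 / 6.8 x 10^-4 = 1.47e-11.
[OH^-] = sqrt(Kb x [F-]) = sqrt(1.47e-11 x 0.04929) = 8.51e-7 M.
pOH = 6.07, so pH = 14.00 - 6.07 = 7.93.

7.93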